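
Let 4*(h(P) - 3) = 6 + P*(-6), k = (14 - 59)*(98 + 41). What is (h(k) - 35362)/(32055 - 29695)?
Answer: -5195/472 ≈ -11.006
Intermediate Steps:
k = -6255 (k = -45*139 = -6255)
h(P) = 9/2 - 3*P/2 (h(P) = 3 + (6 + P*(-6))/4 = 3 + (6 - 6*P)/4 = 3 + (3/2 - 3*P/2) = 9/2 - 3*P/2)
(h(k) - 35362)/(32055 - 29695) = ((9/2 - 3/2*(-6255)) - 35362)/(32055 - 29695) = ((9/2 + 18765/2) - 35362)/2360 = (9387 - 35362)*(1/2360) = -25975*1/2360 = -5195/472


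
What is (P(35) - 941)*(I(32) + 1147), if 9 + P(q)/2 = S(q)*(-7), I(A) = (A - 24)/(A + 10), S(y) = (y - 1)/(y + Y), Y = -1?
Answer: -3348649/3 ≈ -1.1162e+6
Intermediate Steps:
S(y) = 1 (S(y) = (y - 1)/(y - 1) = (-1 + y)/(-1 + y) = 1)
I(A) = (-24 + A)/(10 + A)
P(q) = -32 (P(q) = -18 + 2*(1*(-7)) = -18 + 2*(-7) = -18 - 14 = -32)
(P(35) - 941)*(I(32) + 1147) = (-32 - 941)*((-24 + 32)/(10 + 32) + 1147) = -973*(8/42 + 1147) = -973*((1/42)*8 + 1147) = -973*(4/21 + 1147) = -973*24091/21 = -3348649/3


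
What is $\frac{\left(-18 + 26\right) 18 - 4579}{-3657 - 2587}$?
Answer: $\frac{4435}{6244} \approx 0.71028$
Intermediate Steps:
$\frac{\left(-18 + 26\right) 18 - 4579}{-3657 - 2587} = \frac{8 \cdot 18 - 4579}{-6244} = \left(144 - 4579\right) \left(- \frac{1}{6244}\right) = \left(-4435\right) \left(- \frac{1}{6244}\right) = \frac{4435}{6244}$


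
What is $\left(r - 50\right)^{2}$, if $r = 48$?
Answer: $4$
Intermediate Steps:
$\left(r - 50\right)^{2} = \left(48 - 50\right)^{2} = \left(-2\right)^{2} = 4$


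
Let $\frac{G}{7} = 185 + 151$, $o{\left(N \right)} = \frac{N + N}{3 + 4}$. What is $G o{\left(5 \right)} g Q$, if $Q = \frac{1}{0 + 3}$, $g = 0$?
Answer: $0$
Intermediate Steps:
$o{\left(N \right)} = \frac{2 N}{7}$
$Q = \frac{1}{3} \approx 0.33333$
$G = 2352$ ($G = 7 \left(185 + 151\right) = 7 \cdot 336 = 2352$)
$G o{\left(5 \right)} g Q = 2352 \cdot \frac{2}{7} \cdot 5 \cdot 0 \cdot \frac{1}{3} = 2352 \cdot \frac{10}{7} \cdot 0 \cdot \frac{1}{3} = 2352 \cdot 0 \cdot \frac{1}{3} = 2352 \cdot 0 = 0$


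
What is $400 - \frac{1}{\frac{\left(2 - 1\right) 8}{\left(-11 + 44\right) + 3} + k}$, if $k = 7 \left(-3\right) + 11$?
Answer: $\frac{35209}{88} \approx 400.1$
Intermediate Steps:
$k = -10$ ($k = -21 + 11 = -10$)
$400 - \frac{1}{\frac{\left(2 - 1\right) 8}{\left(-11 + 44\right) + 3} + k} = 400 - \frac{1}{\frac{\left(2 - 1\right) 8}{\left(-11 + 44\right) + 3} - 10} = 400 - \frac{1}{\frac{1 \cdot 8}{33 + 3} - 10} = 400 - \frac{1}{\frac{8}{36} - 10} = 400 - \frac{1}{8 \cdot \frac{1}{36} - 10} = 400 - \frac{1}{\frac{2}{9} - 10} = 400 - \frac{1}{- \frac{88}{9}} = 400 - - \frac{9}{88} = 400 + \frac{9}{88} = \frac{35209}{88}$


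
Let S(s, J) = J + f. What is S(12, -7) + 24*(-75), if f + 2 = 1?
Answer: -1808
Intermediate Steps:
f = -1 (f = -2 + 1 = -1)
S(s, J) = -1 + J (S(s, J) = J - 1 = -1 + J)
S(12, -7) + 24*(-75) = (-1 - 7) + 24*(-75) = -8 - 1800 = -1808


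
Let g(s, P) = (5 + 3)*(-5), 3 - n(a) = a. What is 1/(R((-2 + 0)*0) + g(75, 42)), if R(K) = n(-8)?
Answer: -1/29 ≈ -0.034483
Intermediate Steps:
n(a) = 3 - a
R(K) = 11 (R(K) = 3 - 1*(-8) = 3 + 8 = 11)
g(s, P) = -40 (g(s, P) = 8*(-5) = -40)
1/(R((-2 + 0)*0) + g(75, 42)) = 1/(11 - 40) = 1/(-29) = -1/29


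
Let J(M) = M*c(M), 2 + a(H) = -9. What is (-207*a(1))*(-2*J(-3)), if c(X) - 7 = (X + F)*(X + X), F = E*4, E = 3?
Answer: -642114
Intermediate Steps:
a(H) = -11 (a(H) = -2 - 9 = -11)
F = 12 (F = 3*4 = 12)
c(X) = 7 + 2*X*(12 + X) (c(X) = 7 + (X + 12)*(X + X) = 7 + (12 + X)*(2*X) = 7 + 2*X*(12 + X))
J(M) = M*(7 + 2*M² + 24*M)
(-207*a(1))*(-2*J(-3)) = (-207*(-11))*(-(-6)*(7 + 2*(-3)² + 24*(-3))) = 2277*(-(-6)*(7 + 2*9 - 72)) = 2277*(-(-6)*(7 + 18 - 72)) = 2277*(-(-6)*(-47)) = 2277*(-2*141) = 2277*(-282) = -642114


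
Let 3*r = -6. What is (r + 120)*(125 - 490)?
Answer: -43070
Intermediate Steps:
r = -2 (r = (⅓)*(-6) = -2)
(r + 120)*(125 - 490) = (-2 + 120)*(125 - 490) = 118*(-365) = -43070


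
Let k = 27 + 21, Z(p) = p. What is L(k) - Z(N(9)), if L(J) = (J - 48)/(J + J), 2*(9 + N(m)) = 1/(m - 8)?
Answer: 17/2 ≈ 8.5000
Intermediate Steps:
N(m) = -9 + 1/(2*(-8 + m)) (N(m) = -9 + 1/(2*(m - 8)) = -9 + 1/(2*(-8 + m)))
k = 48
L(J) = (-48 + J)/(2*J) (L(J) = (-48 + J)/((2*J)) = (-48 + J)*(1/(2*J)) = (-48 + J)/(2*J))
L(k) - Z(N(9)) = (1/2)*(-48 + 48)/48 - (145 - 18*9)/(2*(-8 + 9)) = (1/2)*(1/48)*0 - (145 - 162)/(2*1) = 0 - (-17)/2 = 0 - 1*(-17/2) = 0 + 17/2 = 17/2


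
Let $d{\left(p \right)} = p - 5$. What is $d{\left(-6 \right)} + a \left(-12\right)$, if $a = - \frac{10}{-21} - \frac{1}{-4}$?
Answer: $- \frac{138}{7} \approx -19.714$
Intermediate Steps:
$d{\left(p \right)} = -5 + p$ ($d{\left(p \right)} = p - 5 = -5 + p$)
$a = \frac{61}{84}$ ($a = \left(-10\right) \left(- \frac{1}{21}\right) - - \frac{1}{4} = \frac{10}{21} + \frac{1}{4} = \frac{61}{84} \approx 0.72619$)
$d{\left(-6 \right)} + a \left(-12\right) = \left(-5 - 6\right) + \frac{61}{84} \left(-12\right) = -11 - \frac{61}{7} = - \frac{138}{7}$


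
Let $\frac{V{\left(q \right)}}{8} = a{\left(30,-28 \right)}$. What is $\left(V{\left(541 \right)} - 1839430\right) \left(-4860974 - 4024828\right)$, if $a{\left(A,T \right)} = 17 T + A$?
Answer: $16376515314396$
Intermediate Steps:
$a{\left(A,T \right)} = A + 17 T$
$V{\left(q \right)} = -3568$ ($V{\left(q \right)} = 8 \left(30 + 17 \left(-28\right)\right) = 8 \left(30 - 476\right) = 8 \left(-446\right) = -3568$)
$\left(V{\left(541 \right)} - 1839430\right) \left(-4860974 - 4024828\right) = \left(-3568 - 1839430\right) \left(-4860974 - 4024828\right) = \left(-1842998\right) \left(-8885802\right) = 16376515314396$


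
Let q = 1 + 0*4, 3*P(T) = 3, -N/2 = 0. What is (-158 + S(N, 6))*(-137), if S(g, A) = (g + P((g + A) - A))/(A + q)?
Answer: 151385/7 ≈ 21626.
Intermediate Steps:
N = 0 (N = -2*0 = 0)
P(T) = 1 (P(T) = (⅓)*3 = 1)
q = 1 (q = 1 + 0 = 1)
S(g, A) = (1 + g)/(1 + A) (S(g, A) = (g + 1)/(A + 1) = (1 + g)/(1 + A))
(-158 + S(N, 6))*(-137) = (-158 + (1 + 0)/(1 + 6))*(-137) = (-158 + 1/7)*(-137) = (-158 + (⅐)*1)*(-137) = (-158 + ⅐)*(-137) = -1105/7*(-137) = 151385/7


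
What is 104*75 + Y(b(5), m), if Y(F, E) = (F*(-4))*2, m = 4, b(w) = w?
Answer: 7760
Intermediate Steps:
Y(F, E) = -8*F (Y(F, E) = -4*F*2 = -8*F)
104*75 + Y(b(5), m) = 104*75 - 8*5 = 7800 - 40 = 7760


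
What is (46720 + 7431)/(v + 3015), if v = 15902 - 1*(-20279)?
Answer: 54151/39196 ≈ 1.3815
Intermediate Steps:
v = 36181 (v = 15902 + 20279 = 36181)
(46720 + 7431)/(v + 3015) = (46720 + 7431)/(36181 + 3015) = 54151/39196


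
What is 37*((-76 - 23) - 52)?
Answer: -5587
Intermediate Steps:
37*((-76 - 23) - 52) = 37*(-99 - 52) = 37*(-151) = -5587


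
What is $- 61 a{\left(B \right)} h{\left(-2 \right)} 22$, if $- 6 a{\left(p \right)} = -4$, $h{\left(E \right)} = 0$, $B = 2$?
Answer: $0$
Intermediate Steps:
$a{\left(p \right)} = \frac{2}{3}$ ($a{\left(p \right)} = \left(- \frac{1}{6}\right) \left(-4\right) = \frac{2}{3}$)
$- 61 a{\left(B \right)} h{\left(-2 \right)} 22 = \left(-61\right) \frac{2}{3} \cdot 0 \cdot 22 = \left(- \frac{122}{3}\right) 0 = 0$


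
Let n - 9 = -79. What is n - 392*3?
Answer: -1246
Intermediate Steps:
n = -70 (n = 9 - 79 = -70)
n - 392*3 = -70 - 392*3 = -70 - 98*12 = -70 - 1176 = -1246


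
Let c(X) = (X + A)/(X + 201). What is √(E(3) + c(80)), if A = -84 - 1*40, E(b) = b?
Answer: √224519/281 ≈ 1.6862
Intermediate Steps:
A = -124 (A = -84 - 40 = -124)
c(X) = (-124 + X)/(201 + X) (c(X) = (X - 124)/(X + 201) = (-124 + X)/(201 + X))
√(E(3) + c(80)) = √(3 + (-124 + 80)/(201 + 80)) = √(3 - 44/281) = √(799/281) = √224519/281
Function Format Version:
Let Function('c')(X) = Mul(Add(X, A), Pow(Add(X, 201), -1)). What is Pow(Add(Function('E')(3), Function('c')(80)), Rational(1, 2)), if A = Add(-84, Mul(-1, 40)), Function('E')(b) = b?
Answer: Mul(Rational(1, 281), Pow(224519, Rational(1, 2))) ≈ 1.6862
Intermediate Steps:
A = -124 (A = Add(-84, -40) = -124)
Function('c')(X) = Mul(Pow(Add(201, X), -1), Add(-124, X)) (Function('c')(X) = Mul(Add(X, -124), Pow(Add(X, 201), -1)) = Mul(Add(-124, X), Pow(Add(201, X), -1)) = Mul(Pow(Add(201, X), -1), Add(-124, X)))
Pow(Add(Function('E')(3), Function('c')(80)), Rational(1, 2)) = Pow(Add(3, Mul(Pow(Add(201, 80), -1), Add(-124, 80))), Rational(1, 2)) = Pow(Add(3, Mul(Pow(281, -1), -44)), Rational(1, 2)) = Pow(Add(3, Mul(Rational(1, 281), -44)), Rational(1, 2)) = Pow(Add(3, Rational(-44, 281)), Rational(1, 2)) = Pow(Rational(799, 281), Rational(1, 2)) = Mul(Rational(1, 281), Pow(224519, Rational(1, 2)))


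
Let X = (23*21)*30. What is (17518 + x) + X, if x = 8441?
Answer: 40449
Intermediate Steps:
X = 14490 (X = 483*30 = 14490)
(17518 + x) + X = (17518 + 8441) + 14490 = 25959 + 14490 = 40449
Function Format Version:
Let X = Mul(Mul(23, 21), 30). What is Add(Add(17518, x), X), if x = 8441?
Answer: 40449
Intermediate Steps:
X = 14490 (X = Mul(483, 30) = 14490)
Add(Add(17518, x), X) = Add(Add(17518, 8441), 14490) = Add(25959, 14490) = 40449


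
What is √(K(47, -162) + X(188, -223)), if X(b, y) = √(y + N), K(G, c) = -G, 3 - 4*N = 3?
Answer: √(-47 + I*√223) ≈ 1.0759 + 6.9396*I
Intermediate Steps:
N = 0 (N = ¾ - ¼*3 = ¾ - ¾ = 0)
X(b, y) = √y (X(b, y) = √(y + 0) = √y)
√(K(47, -162) + X(188, -223)) = √(-1*47 + √(-223)) = √(-47 + I*√223)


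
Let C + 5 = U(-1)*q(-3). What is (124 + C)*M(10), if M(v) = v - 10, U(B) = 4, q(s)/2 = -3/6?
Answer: 0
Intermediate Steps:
q(s) = -1 (q(s) = 2*(-3/6) = 2*(-3*⅙) = 2*(-½) = -1)
C = -9 (C = -5 + 4*(-1) = -5 - 4 = -9)
M(v) = -10 + v
(124 + C)*M(10) = (124 - 9)*(-10 + 10) = 115*0 = 0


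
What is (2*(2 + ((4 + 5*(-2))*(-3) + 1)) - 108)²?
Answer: 4356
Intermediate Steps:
(2*(2 + ((4 + 5*(-2))*(-3) + 1)) - 108)² = (2*(2 + ((4 - 10)*(-3) + 1)) - 108)² = (2*(2 + (-6*(-3) + 1)) - 108)² = (2*(2 + (18 + 1)) - 108)² = (2*(2 + 19) - 108)² = (2*21 - 108)² = (42 - 108)² = (-66)² = 4356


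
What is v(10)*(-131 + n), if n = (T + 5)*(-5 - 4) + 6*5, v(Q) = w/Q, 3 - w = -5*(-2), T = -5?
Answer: 707/10 ≈ 70.700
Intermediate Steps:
w = -7 (w = 3 - (-5)*(-2) = 3 - 1*10 = 3 - 10 = -7)
v(Q) = -7/Q
n = 30 (n = (-5 + 5)*(-5 - 4) + 6*5 = 0*(-9) + 30 = 0 + 30 = 30)
v(10)*(-131 + n) = (-7/10)*(-131 + 30) = -7*⅒*(-101) = -7/10*(-101) = 707/10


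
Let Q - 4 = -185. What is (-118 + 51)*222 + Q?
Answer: -15055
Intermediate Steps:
Q = -181 (Q = 4 - 185 = -181)
(-118 + 51)*222 + Q = (-118 + 51)*222 - 181 = -67*222 - 181 = -14874 - 181 = -15055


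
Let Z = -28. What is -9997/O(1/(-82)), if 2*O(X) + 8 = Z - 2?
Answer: 9997/19 ≈ 526.16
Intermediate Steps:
O(X) = -19 (O(X) = -4 + (-28 - 2)/2 = -4 + (1/2)*(-30) = -4 - 15 = -19)
-9997/O(1/(-82)) = -9997/(-19) = -9997*(-1/19) = 9997/19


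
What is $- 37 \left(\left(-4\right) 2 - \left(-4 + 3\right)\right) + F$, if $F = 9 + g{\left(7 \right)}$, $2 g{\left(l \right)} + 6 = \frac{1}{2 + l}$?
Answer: $\frac{4771}{18} \approx 265.06$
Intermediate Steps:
$g{\left(l \right)} = -3 + \frac{1}{2 \left(2 + l\right)}$
$F = \frac{109}{18}$ ($F = 9 + \frac{-11 - 42}{2 \left(2 + 7\right)} = 9 + \frac{-11 - 42}{2 \cdot 9} = 9 + \frac{1}{2} \cdot \frac{1}{9} \left(-53\right) = 9 - \frac{53}{18} = \frac{109}{18} \approx 6.0556$)
$- 37 \left(\left(-4\right) 2 - \left(-4 + 3\right)\right) + F = - 37 \left(\left(-4\right) 2 - \left(-4 + 3\right)\right) + \frac{109}{18} = - 37 \left(-8 - -1\right) + \frac{109}{18} = - 37 \left(-8 + 1\right) + \frac{109}{18} = \left(-37\right) \left(-7\right) + \frac{109}{18} = 259 + \frac{109}{18} = \frac{4771}{18}$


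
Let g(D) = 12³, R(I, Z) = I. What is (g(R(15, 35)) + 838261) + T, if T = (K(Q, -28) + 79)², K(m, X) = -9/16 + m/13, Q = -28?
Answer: 36593045785/43264 ≈ 8.4581e+5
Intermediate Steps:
g(D) = 1728
K(m, X) = -9/16 + m/13 (K(m, X) = -9*1/16 + m*(1/13) = -9/16 + m/13)
T = 251761689/43264 (T = ((-9/16 + (1/13)*(-28)) + 79)² = ((-9/16 - 28/13) + 79)² = (-565/208 + 79)² = (15867/208)² = 251761689/43264 ≈ 5819.2)
(g(R(15, 35)) + 838261) + T = (1728 + 838261) + 251761689/43264 = 839989 + 251761689/43264 = 36593045785/43264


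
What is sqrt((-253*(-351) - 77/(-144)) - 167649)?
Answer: I*sqrt(11353747)/12 ≈ 280.79*I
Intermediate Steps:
sqrt((-253*(-351) - 77/(-144)) - 167649) = sqrt((88803 - 77*(-1/144)) - 167649) = sqrt((88803 + 77/144) - 167649) = sqrt(12787709/144 - 167649) = sqrt(-11353747/144) = I*sqrt(11353747)/12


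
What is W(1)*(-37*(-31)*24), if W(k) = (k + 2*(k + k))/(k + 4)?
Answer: 27528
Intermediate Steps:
W(k) = 5*k/(4 + k) (W(k) = (k + 2*(2*k))/(4 + k) = (k + 4*k)/(4 + k) = (5*k)/(4 + k) = 5*k/(4 + k))
W(1)*(-37*(-31)*24) = (5*1/(4 + 1))*(-37*(-31)*24) = (5*1/5)*(1147*24) = (5*1*(⅕))*27528 = 1*27528 = 27528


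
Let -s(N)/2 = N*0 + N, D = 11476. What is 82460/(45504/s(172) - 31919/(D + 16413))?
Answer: -98888258420/160005149 ≈ -618.03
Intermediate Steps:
s(N) = -2*N (s(N) = -2*(N*0 + N) = -2*(0 + N) = -2*N)
82460/(45504/s(172) - 31919/(D + 16413)) = 82460/(45504/((-2*172)) - 31919/(11476 + 16413)) = 82460/(45504/(-344) - 31919/27889) = 82460/(45504*(-1/344) - 31919*1/27889) = 82460/(-5688/43 - 31919/27889) = 82460/(-160005149/1199227) = 82460*(-1199227/160005149) = -98888258420/160005149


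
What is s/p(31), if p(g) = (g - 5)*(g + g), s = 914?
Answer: 457/806 ≈ 0.56700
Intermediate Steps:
p(g) = 2*g*(-5 + g) (p(g) = (-5 + g)*(2*g) = 2*g*(-5 + g))
s/p(31) = 914/((2*31*(-5 + 31))) = 914/((2*31*26)) = 914/1612 = 914*(1/1612) = 457/806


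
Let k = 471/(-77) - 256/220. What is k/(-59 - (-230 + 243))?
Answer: 2803/27720 ≈ 0.10112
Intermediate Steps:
k = -2803/385 (k = 471*(-1/77) - 256*1/220 = -471/77 - 64/55 = -2803/385 ≈ -7.2805)
k/(-59 - (-230 + 243)) = -2803/(385*(-59 - (-230 + 243))) = -2803/(385*(-59 - 1*13)) = -2803/(385*(-59 - 13)) = -2803/385/(-72) = -2803/385*(-1/72) = 2803/27720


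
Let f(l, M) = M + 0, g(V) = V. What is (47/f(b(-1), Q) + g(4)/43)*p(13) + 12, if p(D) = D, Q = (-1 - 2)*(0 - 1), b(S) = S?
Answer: 27977/129 ≈ 216.88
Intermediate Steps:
Q = 3 (Q = -3*(-1) = 3)
f(l, M) = M
(47/f(b(-1), Q) + g(4)/43)*p(13) + 12 = (47/3 + 4/43)*13 + 12 = (2033/129)*13 + 12 = 26429/129 + 12 = 27977/129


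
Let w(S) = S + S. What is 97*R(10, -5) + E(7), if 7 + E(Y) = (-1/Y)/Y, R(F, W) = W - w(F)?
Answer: -119169/49 ≈ -2432.0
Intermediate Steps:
w(S) = 2*S
R(F, W) = W - 2*F
E(Y) = -7 - 1/Y**2 (E(Y) = -7 + (-1/Y)/Y = -7 - 1/Y**2)
97*R(10, -5) + E(7) = 97*(-5 - 2*10) + (-7 - 1/7**2) = 97*(-5 - 20) + (-7 - 1*1/49) = 97*(-25) + (-7 - 1/49) = -2425 - 344/49 = -119169/49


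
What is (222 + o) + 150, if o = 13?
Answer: 385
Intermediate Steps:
(222 + o) + 150 = (222 + 13) + 150 = 235 + 150 = 385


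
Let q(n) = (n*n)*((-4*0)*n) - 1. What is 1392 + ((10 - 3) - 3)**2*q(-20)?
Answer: 1376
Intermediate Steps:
q(n) = -1 (q(n) = n**2*(0*n) - 1 = n**2*0 - 1 = 0 - 1 = -1)
1392 + ((10 - 3) - 3)**2*q(-20) = 1392 + ((10 - 3) - 3)**2*(-1) = 1392 + (7 - 3)**2*(-1) = 1392 + 4**2*(-1) = 1392 + 16*(-1) = 1392 - 16 = 1376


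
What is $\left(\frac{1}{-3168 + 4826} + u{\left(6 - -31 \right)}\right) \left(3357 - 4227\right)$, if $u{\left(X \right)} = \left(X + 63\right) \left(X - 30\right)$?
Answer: $- \frac{504861435}{829} \approx -6.09 \cdot 10^{5}$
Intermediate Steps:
$u{\left(X \right)} = \left(-30 + X\right) \left(63 + X\right)$ ($u{\left(X \right)} = \left(63 + X\right) \left(-30 + X\right) = \left(-30 + X\right) \left(63 + X\right)$)
$\left(\frac{1}{-3168 + 4826} + u{\left(6 - -31 \right)}\right) \left(3357 - 4227\right) = \left(\frac{1}{-3168 + 4826} + \left(-1890 + \left(6 - -31\right)^{2} + 33 \left(6 - -31\right)\right)\right) \left(3357 - 4227\right) = \left(\frac{1}{1658} + \left(-1890 + \left(6 + 31\right)^{2} + 33 \left(6 + 31\right)\right)\right) \left(-870\right) = \left(\frac{1}{1658} + \left(-1890 + 37^{2} + 33 \cdot 37\right)\right) \left(-870\right) = \left(\frac{1}{1658} + \left(-1890 + 1369 + 1221\right)\right) \left(-870\right) = \left(\frac{1}{1658} + 700\right) \left(-870\right) = \frac{1160601}{1658} \left(-870\right) = - \frac{504861435}{829}$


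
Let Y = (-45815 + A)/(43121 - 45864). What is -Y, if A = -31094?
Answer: -76909/2743 ≈ -28.038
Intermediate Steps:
Y = 76909/2743 (Y = (-45815 - 31094)/(43121 - 45864) = -76909/(-2743) = -76909*(-1/2743) = 76909/2743 ≈ 28.038)
-Y = -1*76909/2743 = -76909/2743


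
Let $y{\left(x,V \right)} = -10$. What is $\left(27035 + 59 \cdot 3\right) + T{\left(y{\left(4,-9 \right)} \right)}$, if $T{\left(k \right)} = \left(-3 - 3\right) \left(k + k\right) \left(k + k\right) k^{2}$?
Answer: $-212788$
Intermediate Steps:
$T{\left(k \right)} = - 24 k^{4}$ ($T{\left(k \right)} = - 6 \cdot 2 k 2 k k^{2} = - 12 k 2 k k^{2} = - 24 k^{2} k^{2} = - 24 k^{4}$)
$\left(27035 + 59 \cdot 3\right) + T{\left(y{\left(4,-9 \right)} \right)} = \left(27035 + 59 \cdot 3\right) - 24 \left(-10\right)^{4} = \left(27035 + 177\right) - 240000 = 27212 - 240000 = -212788$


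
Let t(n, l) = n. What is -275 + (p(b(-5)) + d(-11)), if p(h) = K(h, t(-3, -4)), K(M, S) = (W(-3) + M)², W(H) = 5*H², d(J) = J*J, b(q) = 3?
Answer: 2150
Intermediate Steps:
d(J) = J²
K(M, S) = (45 + M)² (K(M, S) = (5*(-3)² + M)² = (5*9 + M)² = (45 + M)²)
p(h) = (45 + h)²
-275 + (p(b(-5)) + d(-11)) = -275 + ((45 + 3)² + (-11)²) = -275 + (48² + 121) = -275 + (2304 + 121) = -275 + 2425 = 2150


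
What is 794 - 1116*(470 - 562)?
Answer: 103466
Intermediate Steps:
794 - 1116*(470 - 562) = 794 - 1116*(-92) = 794 + 102672 = 103466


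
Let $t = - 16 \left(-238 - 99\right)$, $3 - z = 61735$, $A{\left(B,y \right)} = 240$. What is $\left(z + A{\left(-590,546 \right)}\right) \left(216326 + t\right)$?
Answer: $-13633883256$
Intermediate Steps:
$z = -61732$ ($z = 3 - 61735 = -61732$)
$t = 5392$ ($t = \left(-16\right) \left(-337\right) = 5392$)
$\left(z + A{\left(-590,546 \right)}\right) \left(216326 + t\right) = \left(-61732 + 240\right) \left(216326 + 5392\right) = \left(-61492\right) 221718 = -13633883256$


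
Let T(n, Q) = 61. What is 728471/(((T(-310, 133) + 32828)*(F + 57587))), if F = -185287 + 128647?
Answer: 728471/31145883 ≈ 0.023389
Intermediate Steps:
F = -56640
728471/(((T(-310, 133) + 32828)*(F + 57587))) = 728471/(((61 + 32828)*(-56640 + 57587))) = 728471/((32889*947)) = 728471/31145883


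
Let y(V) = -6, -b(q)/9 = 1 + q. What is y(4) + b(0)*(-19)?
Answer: 165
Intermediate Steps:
b(q) = -9 - 9*q (b(q) = -9*(1 + q) = -9 - 9*q)
y(4) + b(0)*(-19) = -6 + (-9 - 9*0)*(-19) = -6 + (-9 + 0)*(-19) = -6 - 9*(-19) = -6 + 171 = 165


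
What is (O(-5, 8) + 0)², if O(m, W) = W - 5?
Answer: 9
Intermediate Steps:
O(m, W) = -5 + W
(O(-5, 8) + 0)² = ((-5 + 8) + 0)² = (3 + 0)² = 3² = 9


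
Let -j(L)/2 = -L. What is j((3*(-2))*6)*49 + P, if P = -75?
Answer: -3603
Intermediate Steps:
j(L) = 2*L (j(L) = -(-2)*L = 2*L)
j((3*(-2))*6)*49 + P = (2*((3*(-2))*6))*49 - 75 = (2*(-6*6))*49 - 75 = (2*(-36))*49 - 75 = -72*49 - 75 = -3528 - 75 = -3603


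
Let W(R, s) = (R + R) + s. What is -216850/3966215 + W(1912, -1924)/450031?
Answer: -486775210/9648214609 ≈ -0.050452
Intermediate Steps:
W(R, s) = s + 2*R (W(R, s) = 2*R + s = s + 2*R)
-216850/3966215 + W(1912, -1924)/450031 = -216850/3966215 + (-1924 + 2*1912)/450031 = -216850*1/3966215 + (-1924 + 3824)*(1/450031) = -43370/793243 + 1900*(1/450031) = -43370/793243 + 1900/450031 = -486775210/9648214609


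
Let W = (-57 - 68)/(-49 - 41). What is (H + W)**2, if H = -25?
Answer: 180625/324 ≈ 557.48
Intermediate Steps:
W = 25/18 (W = -125/(-90) = -125*(-1/90) = 25/18 ≈ 1.3889)
(H + W)**2 = (-25 + 25/18)**2 = (-425/18)**2 = 180625/324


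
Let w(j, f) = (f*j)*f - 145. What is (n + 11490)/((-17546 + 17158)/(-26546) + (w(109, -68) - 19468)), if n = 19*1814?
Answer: 609973988/6429481213 ≈ 0.094871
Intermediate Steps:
w(j, f) = -145 + j*f² (w(j, f) = j*f² - 145 = -145 + j*f²)
n = 34466
(n + 11490)/((-17546 + 17158)/(-26546) + (w(109, -68) - 19468)) = (34466 + 11490)/((-17546 + 17158)/(-26546) + ((-145 + 109*(-68)²) - 19468)) = 45956/(-388*(-1/26546) + ((-145 + 109*4624) - 19468)) = 45956/(194/13273 + ((-145 + 504016) - 19468)) = 45956/(194/13273 + (503871 - 19468)) = 45956/(194/13273 + 484403) = 45956/(6429481213/13273) = 45956*(13273/6429481213) = 609973988/6429481213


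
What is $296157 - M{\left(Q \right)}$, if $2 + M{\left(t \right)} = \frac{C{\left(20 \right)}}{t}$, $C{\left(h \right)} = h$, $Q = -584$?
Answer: $\frac{43239219}{146} \approx 2.9616 \cdot 10^{5}$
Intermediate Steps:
$M{\left(t \right)} = -2 + \frac{20}{t}$
$296157 - M{\left(Q \right)} = 296157 - \left(-2 + \frac{20}{-584}\right) = 296157 - \left(-2 + 20 \left(- \frac{1}{584}\right)\right) = 296157 - \left(-2 - \frac{5}{146}\right) = 296157 - - \frac{297}{146} = 296157 + \frac{297}{146} = \frac{43239219}{146}$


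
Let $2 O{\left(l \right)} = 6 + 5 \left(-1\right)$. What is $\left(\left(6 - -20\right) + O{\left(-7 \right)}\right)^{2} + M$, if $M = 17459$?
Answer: $\frac{72645}{4} \approx 18161.0$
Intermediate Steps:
$O{\left(l \right)} = \frac{1}{2}$ ($O{\left(l \right)} = \frac{6 + 5 \left(-1\right)}{2} = \frac{6 - 5}{2} = \frac{1}{2} \cdot 1 = \frac{1}{2}$)
$\left(\left(6 - -20\right) + O{\left(-7 \right)}\right)^{2} + M = \left(\left(6 - -20\right) + \frac{1}{2}\right)^{2} + 17459 = \left(\left(6 + 20\right) + \frac{1}{2}\right)^{2} + 17459 = \left(26 + \frac{1}{2}\right)^{2} + 17459 = \left(\frac{53}{2}\right)^{2} + 17459 = \frac{2809}{4} + 17459 = \frac{72645}{4}$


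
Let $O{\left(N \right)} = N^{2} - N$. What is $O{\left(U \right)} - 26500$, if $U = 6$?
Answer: $-26470$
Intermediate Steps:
$O{\left(U \right)} - 26500 = 6 \left(-1 + 6\right) - 26500 = 6 \cdot 5 - 26500 = 30 - 26500 = -26470$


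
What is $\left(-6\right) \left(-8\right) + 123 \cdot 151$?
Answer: $18621$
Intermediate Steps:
$\left(-6\right) \left(-8\right) + 123 \cdot 151 = 48 + 18573 = 18621$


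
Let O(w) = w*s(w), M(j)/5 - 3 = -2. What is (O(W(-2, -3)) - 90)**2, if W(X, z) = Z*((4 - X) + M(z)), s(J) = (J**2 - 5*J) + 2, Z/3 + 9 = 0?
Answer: 709679050599204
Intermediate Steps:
Z = -27 (Z = -27 + 3*0 = -27 + 0 = -27)
s(J) = 2 + J**2 - 5*J
M(j) = 5 (M(j) = 15 + 5*(-2) = 15 - 10 = 5)
W(X, z) = -243 + 27*X (W(X, z) = -27*((4 - X) + 5) = -27*(9 - X) = -243 + 27*X)
O(w) = w*(2 + w**2 - 5*w)
(O(W(-2, -3)) - 90)**2 = ((-243 + 27*(-2))*(2 + (-243 + 27*(-2))**2 - 5*(-243 + 27*(-2))) - 90)**2 = ((-243 - 54)*(2 + (-243 - 54)**2 - 5*(-243 - 54)) - 90)**2 = (-297*(2 + (-297)**2 - 5*(-297)) - 90)**2 = (-297*(2 + 88209 + 1485) - 90)**2 = (-297*89696 - 90)**2 = (-26639712 - 90)**2 = (-26639802)**2 = 709679050599204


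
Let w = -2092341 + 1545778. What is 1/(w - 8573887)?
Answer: -1/9120450 ≈ -1.0964e-7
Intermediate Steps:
w = -546563
1/(w - 8573887) = 1/(-546563 - 8573887) = 1/(-9120450) = -1/9120450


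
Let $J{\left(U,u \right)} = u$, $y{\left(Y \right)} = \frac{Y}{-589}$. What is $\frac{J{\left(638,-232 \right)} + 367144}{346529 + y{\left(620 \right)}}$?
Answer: $\frac{774592}{731559} \approx 1.0588$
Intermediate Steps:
$y{\left(Y \right)} = - \frac{Y}{589}$ ($y{\left(Y \right)} = Y \left(- \frac{1}{589}\right) = - \frac{Y}{589}$)
$\frac{J{\left(638,-232 \right)} + 367144}{346529 + y{\left(620 \right)}} = \frac{-232 + 367144}{346529 - \frac{20}{19}} = \frac{366912}{346529 - \frac{20}{19}} = \frac{366912}{\frac{6584031}{19}} = 366912 \cdot \frac{19}{6584031} = \frac{774592}{731559}$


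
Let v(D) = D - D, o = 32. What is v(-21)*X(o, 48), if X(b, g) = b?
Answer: 0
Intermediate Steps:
v(D) = 0
v(-21)*X(o, 48) = 0*32 = 0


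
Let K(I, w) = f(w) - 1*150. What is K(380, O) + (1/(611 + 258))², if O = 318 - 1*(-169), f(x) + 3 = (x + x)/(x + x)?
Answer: -114784471/755161 ≈ -152.00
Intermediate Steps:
f(x) = -2 (f(x) = -3 + (x + x)/(x + x) = -3 + (2*x)/((2*x)) = -3 + (2*x)*(1/(2*x)) = -3 + 1 = -2)
O = 487 (O = 318 + 169 = 487)
K(I, w) = -152 (K(I, w) = -2 - 1*150 = -2 - 150 = -152)
K(380, O) + (1/(611 + 258))² = -152 + (1/(611 + 258))² = -152 + (1/869)² = -152 + 1/755161 = -114784471/755161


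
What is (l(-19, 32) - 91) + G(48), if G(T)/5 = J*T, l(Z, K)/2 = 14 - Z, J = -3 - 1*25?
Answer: -6745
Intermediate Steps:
J = -28 (J = -3 - 25 = -28)
l(Z, K) = 28 - 2*Z (l(Z, K) = 2*(14 - Z) = 28 - 2*Z)
G(T) = -140*T (G(T) = 5*(-28*T) = -140*T)
(l(-19, 32) - 91) + G(48) = ((28 - 2*(-19)) - 91) - 140*48 = ((28 + 38) - 91) - 6720 = (66 - 91) - 6720 = -25 - 6720 = -6745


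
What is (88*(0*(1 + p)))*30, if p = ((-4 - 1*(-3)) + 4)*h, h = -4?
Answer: 0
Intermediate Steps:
p = -12 (p = ((-4 - 1*(-3)) + 4)*(-4) = ((-4 + 3) + 4)*(-4) = (-1 + 4)*(-4) = 3*(-4) = -12)
(88*(0*(1 + p)))*30 = (88*(0*(1 - 12)))*30 = (88*(0*(-11)))*30 = (88*0)*30 = 0*30 = 0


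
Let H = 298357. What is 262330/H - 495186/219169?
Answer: -90247605632/65390605333 ≈ -1.3801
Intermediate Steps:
262330/H - 495186/219169 = 262330/298357 - 495186/219169 = -90247605632/65390605333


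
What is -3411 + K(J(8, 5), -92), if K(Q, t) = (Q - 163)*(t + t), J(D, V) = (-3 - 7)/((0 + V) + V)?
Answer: 26765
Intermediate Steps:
J(D, V) = -5/V (J(D, V) = -10/(V + V) = -10*1/(2*V) = -5/V)
K(Q, t) = 2*t*(-163 + Q) (K(Q, t) = (-163 + Q)*(2*t) = 2*t*(-163 + Q))
-3411 + K(J(8, 5), -92) = -3411 + 2*(-92)*(-163 - 5/5) = -3411 + 2*(-92)*(-163 - 5*1/5) = -3411 + 2*(-92)*(-163 - 1) = -3411 + 2*(-92)*(-164) = -3411 + 30176 = 26765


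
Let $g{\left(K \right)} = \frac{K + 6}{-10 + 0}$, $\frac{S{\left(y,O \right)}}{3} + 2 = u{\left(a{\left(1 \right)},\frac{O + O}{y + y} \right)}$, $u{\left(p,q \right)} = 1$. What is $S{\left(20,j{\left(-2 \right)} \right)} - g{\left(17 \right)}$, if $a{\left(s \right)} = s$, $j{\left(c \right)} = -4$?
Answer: $- \frac{7}{10} \approx -0.7$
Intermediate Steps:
$S{\left(y,O \right)} = -3$ ($S{\left(y,O \right)} = -6 + 3 \cdot 1 = -6 + 3 = -3$)
$g{\left(K \right)} = - \frac{3}{5} - \frac{K}{10}$ ($g{\left(K \right)} = \frac{6 + K}{-10} = \left(6 + K\right) \left(- \frac{1}{10}\right) = - \frac{3}{5} - \frac{K}{10}$)
$S{\left(20,j{\left(-2 \right)} \right)} - g{\left(17 \right)} = -3 - \left(- \frac{3}{5} - \frac{17}{10}\right) = -3 - - \frac{23}{10} = -3 + \frac{23}{10} = - \frac{7}{10}$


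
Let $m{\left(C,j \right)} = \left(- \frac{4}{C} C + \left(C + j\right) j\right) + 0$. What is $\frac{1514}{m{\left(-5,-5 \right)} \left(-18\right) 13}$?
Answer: $- \frac{757}{5382} \approx -0.14065$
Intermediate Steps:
$m{\left(C,j \right)} = -4 + j \left(C + j\right)$ ($m{\left(C,j \right)} = \left(-4 + j \left(C + j\right)\right) + 0 = -4 + j \left(C + j\right)$)
$\frac{1514}{m{\left(-5,-5 \right)} \left(-18\right) 13} = \frac{1514}{\left(-4 + \left(-5\right)^{2} - -25\right) \left(-18\right) 13} = \frac{1514}{\left(-4 + 25 + 25\right) \left(-18\right) 13} = \frac{1514}{46 \left(-18\right) 13} = \frac{1514}{\left(-828\right) 13} = \frac{1514}{-10764} = 1514 \left(- \frac{1}{10764}\right) = - \frac{757}{5382}$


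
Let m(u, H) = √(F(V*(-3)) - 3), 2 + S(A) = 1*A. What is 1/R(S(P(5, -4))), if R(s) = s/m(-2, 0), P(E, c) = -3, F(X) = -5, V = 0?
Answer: -2*I*√2/5 ≈ -0.56569*I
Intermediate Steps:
S(A) = -2 + A (S(A) = -2 + 1*A = -2 + A)
m(u, H) = 2*I*√2 (m(u, H) = √(-5 - 3) = √(-8) = 2*I*√2)
R(s) = -I*s*√2/4 (R(s) = s/((2*I*√2)) = s*(-I*√2/4) = -I*s*√2/4)
1/R(S(P(5, -4))) = 1/(-I*(-2 - 3)*√2/4) = 1/(-¼*I*(-5)*√2) = 1/(5*I*√2/4) = -2*I*√2/5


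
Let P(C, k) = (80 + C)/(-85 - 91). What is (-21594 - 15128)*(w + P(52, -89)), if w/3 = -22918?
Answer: 5049623859/2 ≈ 2.5248e+9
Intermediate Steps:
P(C, k) = -5/11 - C/176 (P(C, k) = (80 + C)/(-176) = (80 + C)*(-1/176) = -5/11 - C/176)
w = -68754 (w = 3*(-22918) = -68754)
(-21594 - 15128)*(w + P(52, -89)) = (-21594 - 15128)*(-68754 + (-5/11 - 1/176*52)) = -36722*(-68754 + (-5/11 - 13/44)) = -36722*(-68754 - ¾) = -36722*(-275019/4) = 5049623859/2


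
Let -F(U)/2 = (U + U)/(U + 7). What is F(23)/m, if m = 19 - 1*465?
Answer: 23/3345 ≈ 0.0068759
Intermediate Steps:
F(U) = -4*U/(7 + U) (F(U) = -2*(U + U)/(U + 7) = -2*2*U/(7 + U) = -4*U/(7 + U))
m = -446 (m = 19 - 465 = -446)
F(23)/m = -4*23/(7 + 23)/(-446) = -4*23/30*(-1/446) = -4*23*1/30*(-1/446) = -46/15*(-1/446) = 23/3345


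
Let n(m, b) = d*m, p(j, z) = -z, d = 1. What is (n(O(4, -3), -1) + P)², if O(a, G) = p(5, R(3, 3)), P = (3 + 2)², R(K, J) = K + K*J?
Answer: 169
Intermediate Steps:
R(K, J) = K + J*K
P = 25 (P = 5² = 25)
O(a, G) = -12 (O(a, G) = -3*(1 + 3) = -3*4 = -1*12 = -12)
n(m, b) = m (n(m, b) = 1*m = m)
(n(O(4, -3), -1) + P)² = (-12 + 25)² = 13² = 169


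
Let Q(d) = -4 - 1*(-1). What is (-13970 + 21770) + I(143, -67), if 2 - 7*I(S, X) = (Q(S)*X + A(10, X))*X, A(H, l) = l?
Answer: 63580/7 ≈ 9082.9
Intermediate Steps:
Q(d) = -3 (Q(d) = -4 + 1 = -3)
I(S, X) = 2/7 + 2*X²/7 (I(S, X) = 2/7 - (-3*X + X)*X/7 = 2/7 - (-2*X)*X/7 = 2/7 - (-2)*X²/7 = 2/7 + 2*X²/7)
(-13970 + 21770) + I(143, -67) = (-13970 + 21770) + (2/7 + (2/7)*(-67)²) = 7800 + (2/7 + (2/7)*4489) = 7800 + (2/7 + 8978/7) = 7800 + 8980/7 = 63580/7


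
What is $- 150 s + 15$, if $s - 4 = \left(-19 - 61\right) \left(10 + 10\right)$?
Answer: $239415$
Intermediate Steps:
$s = -1596$ ($s = 4 + \left(-19 - 61\right) \left(10 + 10\right) = 4 - 1600 = -1596$)
$- 150 s + 15 = \left(-150\right) \left(-1596\right) + 15 = 239400 + 15 = 239415$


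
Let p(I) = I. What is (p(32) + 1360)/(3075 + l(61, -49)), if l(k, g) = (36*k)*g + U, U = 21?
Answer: -116/8709 ≈ -0.013320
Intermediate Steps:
l(k, g) = 21 + 36*g*k (l(k, g) = (36*k)*g + 21 = 36*g*k + 21 = 21 + 36*g*k)
(p(32) + 1360)/(3075 + l(61, -49)) = (32 + 1360)/(3075 + (21 + 36*(-49)*61)) = 1392/(3075 + (21 - 107604)) = 1392/(3075 - 107583) = 1392/(-104508) = 1392*(-1/104508) = -116/8709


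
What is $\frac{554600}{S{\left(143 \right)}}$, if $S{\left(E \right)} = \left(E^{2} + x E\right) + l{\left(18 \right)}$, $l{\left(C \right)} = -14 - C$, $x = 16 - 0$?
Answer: $\frac{110920}{4541} \approx 24.426$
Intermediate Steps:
$x = 16$ ($x = 16 + 0 = 16$)
$S{\left(E \right)} = -32 + E^{2} + 16 E$ ($S{\left(E \right)} = \left(E^{2} + 16 E\right) - 32 = -32 + E^{2} + 16 E$)
$\frac{554600}{S{\left(143 \right)}} = \frac{554600}{-32 + 143^{2} + 16 \cdot 143} = \frac{554600}{-32 + 20449 + 2288} = \frac{554600}{22705} = 554600 \cdot \frac{1}{22705} = \frac{110920}{4541}$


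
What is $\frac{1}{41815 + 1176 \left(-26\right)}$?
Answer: $\frac{1}{11239} \approx 8.8976 \cdot 10^{-5}$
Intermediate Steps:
$\frac{1}{41815 + 1176 \left(-26\right)} = \frac{1}{41815 - 30576} = \frac{1}{11239}$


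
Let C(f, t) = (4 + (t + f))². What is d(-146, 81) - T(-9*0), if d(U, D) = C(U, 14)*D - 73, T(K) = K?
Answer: 1327031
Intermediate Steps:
C(f, t) = (4 + f + t)² (C(f, t) = (4 + (f + t))² = (4 + f + t)²)
d(U, D) = -73 + D*(18 + U)² (d(U, D) = (4 + U + 14)²*D - 73 = (18 + U)²*D - 73 = D*(18 + U)² - 73 = -73 + D*(18 + U)²)
d(-146, 81) - T(-9*0) = (-73 + 81*(18 - 146)²) - (-9)*0 = (-73 + 81*(-128)²) - 1*0 = (-73 + 81*16384) + 0 = (-73 + 1327104) + 0 = 1327031 + 0 = 1327031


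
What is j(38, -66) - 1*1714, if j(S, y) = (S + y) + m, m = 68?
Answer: -1674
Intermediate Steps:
j(S, y) = 68 + S + y (j(S, y) = (S + y) + 68 = 68 + S + y)
j(38, -66) - 1*1714 = (68 + 38 - 66) - 1*1714 = 40 - 1714 = -1674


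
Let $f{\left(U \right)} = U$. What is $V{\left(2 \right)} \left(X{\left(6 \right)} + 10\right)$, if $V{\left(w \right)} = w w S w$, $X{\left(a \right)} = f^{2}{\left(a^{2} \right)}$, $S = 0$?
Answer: $0$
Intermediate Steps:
$X{\left(a \right)} = a^{4}$ ($X{\left(a \right)} = \left(a^{2}\right)^{2} = a^{4}$)
$V{\left(w \right)} = 0$ ($V{\left(w \right)} = w w 0 w = w^{2} \cdot 0 w = 0 w = 0$)
$V{\left(2 \right)} \left(X{\left(6 \right)} + 10\right) = 0 \left(6^{4} + 10\right) = 0 \left(1296 + 10\right) = 0 \cdot 1306 = 0$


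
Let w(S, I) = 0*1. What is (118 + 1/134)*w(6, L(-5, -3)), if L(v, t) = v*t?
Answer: 0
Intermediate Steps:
L(v, t) = t*v
w(S, I) = 0
(118 + 1/134)*w(6, L(-5, -3)) = (118 + 1/134)*0 = (15813/134)*0 = 0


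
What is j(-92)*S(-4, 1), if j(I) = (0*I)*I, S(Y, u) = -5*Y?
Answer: 0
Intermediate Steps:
j(I) = 0 (j(I) = 0*I = 0)
j(-92)*S(-4, 1) = 0*(-5*(-4)) = 0*20 = 0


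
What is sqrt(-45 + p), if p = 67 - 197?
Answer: 5*I*sqrt(7) ≈ 13.229*I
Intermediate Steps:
p = -130
sqrt(-45 + p) = sqrt(-45 - 130) = sqrt(-175) = 5*I*sqrt(7)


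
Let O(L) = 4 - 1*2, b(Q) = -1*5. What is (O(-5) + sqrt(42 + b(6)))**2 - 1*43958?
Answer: -43917 + 4*sqrt(37) ≈ -43893.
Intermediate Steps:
b(Q) = -5
O(L) = 2 (O(L) = 4 - 2 = 2)
(O(-5) + sqrt(42 + b(6)))**2 - 1*43958 = (2 + sqrt(42 - 5))**2 - 1*43958 = (2 + sqrt(37))**2 - 43958 = -43958 + (2 + sqrt(37))**2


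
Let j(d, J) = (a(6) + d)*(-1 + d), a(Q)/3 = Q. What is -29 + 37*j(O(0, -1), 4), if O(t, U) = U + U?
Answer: -1805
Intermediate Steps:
a(Q) = 3*Q
O(t, U) = 2*U
j(d, J) = (-1 + d)*(18 + d) (j(d, J) = (3*6 + d)*(-1 + d) = (18 + d)*(-1 + d) = (-1 + d)*(18 + d))
-29 + 37*j(O(0, -1), 4) = -29 + 37*(-18 + (2*(-1))**2 + 17*(2*(-1))) = -29 + 37*(-18 + (-2)**2 + 17*(-2)) = -29 + 37*(-18 + 4 - 34) = -29 + 37*(-48) = -29 - 1776 = -1805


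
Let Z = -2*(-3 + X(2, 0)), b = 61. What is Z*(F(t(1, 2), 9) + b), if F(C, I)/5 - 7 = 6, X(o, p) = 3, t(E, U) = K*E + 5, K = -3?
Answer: 0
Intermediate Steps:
t(E, U) = 5 - 3*E (t(E, U) = -3*E + 5 = 5 - 3*E)
F(C, I) = 65 (F(C, I) = 35 + 5*6 = 35 + 30 = 65)
Z = 0 (Z = -2*(-3 + 3) = -2*0 = 0)
Z*(F(t(1, 2), 9) + b) = 0*(65 + 61) = 0*126 = 0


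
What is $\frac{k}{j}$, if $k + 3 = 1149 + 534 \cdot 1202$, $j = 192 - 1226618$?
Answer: $- \frac{321507}{613213} \approx -0.5243$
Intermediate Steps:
$j = -1226426$ ($j = 192 - 1226618 = -1226426$)
$k = 643014$ ($k = -3 + \left(1149 + 534 \cdot 1202\right) = -3 + \left(1149 + 641868\right) = -3 + 643017 = 643014$)
$\frac{k}{j} = \frac{643014}{-1226426} = 643014 \left(- \frac{1}{1226426}\right) = - \frac{321507}{613213}$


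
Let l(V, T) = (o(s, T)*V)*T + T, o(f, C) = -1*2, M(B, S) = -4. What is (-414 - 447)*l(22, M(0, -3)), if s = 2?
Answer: -148092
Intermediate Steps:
o(f, C) = -2
l(V, T) = T - 2*T*V (l(V, T) = (-2*V)*T + T = -2*T*V + T = T - 2*T*V)
(-414 - 447)*l(22, M(0, -3)) = (-414 - 447)*(-4*(1 - 2*22)) = -(-3444)*(1 - 44) = -(-3444)*(-43) = -861*172 = -148092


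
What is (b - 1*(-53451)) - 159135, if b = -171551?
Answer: -277235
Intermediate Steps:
(b - 1*(-53451)) - 159135 = (-171551 - 1*(-53451)) - 159135 = (-171551 + 53451) - 159135 = -118100 - 159135 = -277235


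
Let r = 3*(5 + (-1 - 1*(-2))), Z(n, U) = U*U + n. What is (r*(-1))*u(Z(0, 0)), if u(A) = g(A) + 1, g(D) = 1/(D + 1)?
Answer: -36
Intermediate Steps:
Z(n, U) = n + U² (Z(n, U) = U² + n = n + U²)
g(D) = 1/(1 + D)
r = 18 (r = 3*(5 + (-1 + 2)) = 3*(5 + 1) = 3*6 = 18)
u(A) = 1 + 1/(1 + A) (u(A) = 1/(1 + A) + 1 = 1 + 1/(1 + A))
(r*(-1))*u(Z(0, 0)) = (18*(-1))*((2 + (0 + 0²))/(1 + (0 + 0²))) = -18*(2 + (0 + 0))/(1 + (0 + 0)) = -18*(2 + 0)/(1 + 0) = -18*2/1 = -18*2 = -36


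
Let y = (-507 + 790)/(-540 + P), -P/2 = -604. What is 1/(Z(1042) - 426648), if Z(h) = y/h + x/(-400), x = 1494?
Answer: -8700700/3712168747177 ≈ -2.3438e-6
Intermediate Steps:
P = 1208 (P = -2*(-604) = 1208)
y = 283/668 (y = (-507 + 790)/(-540 + 1208) = 283/668 ≈ 0.42365)
Z(h) = -747/200 + 283/(668*h) (Z(h) = 283/(668*h) + 1494/(-400) = 283/(668*h) + 1494*(-1/400) = 283/(668*h) - 747/200 = -747/200 + 283/(668*h))
1/(Z(1042) - 426648) = 1/((1/33400)*(14150 - 124749*1042)/1042 - 426648) = 1/((1/33400)*(1/1042)*(14150 - 129988458) - 426648) = 1/((1/33400)*(1/1042)*(-129974308) - 426648) = 1/(-32493577/8700700 - 426648) = 1/(-3712168747177/8700700) = -8700700/3712168747177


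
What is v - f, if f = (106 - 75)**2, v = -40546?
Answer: -41507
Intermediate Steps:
f = 961 (f = 31**2 = 961)
v - f = -40546 - 1*961 = -40546 - 961 = -41507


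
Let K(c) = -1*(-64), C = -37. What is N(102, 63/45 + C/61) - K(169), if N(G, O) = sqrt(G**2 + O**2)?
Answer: -64 + 2*sqrt(241972666)/305 ≈ 38.003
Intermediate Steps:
K(c) = 64
N(102, 63/45 + C/61) - K(169) = sqrt(102**2 + (63/45 - 37/61)**2) - 1*64 = sqrt(10404 + (63*(1/45) - 37*1/61)**2) - 64 = sqrt(10404 + (7/5 - 37/61)**2) - 64 = sqrt(10404 + (242/305)**2) - 64 = sqrt(10404 + 58564/93025) - 64 = sqrt(967890664/93025) - 64 = 2*sqrt(241972666)/305 - 64 = -64 + 2*sqrt(241972666)/305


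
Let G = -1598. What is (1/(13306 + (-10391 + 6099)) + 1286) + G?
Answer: -2812367/9014 ≈ -312.00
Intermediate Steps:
(1/(13306 + (-10391 + 6099)) + 1286) + G = (1/(13306 + (-10391 + 6099)) + 1286) - 1598 = (1/(13306 - 4292) + 1286) - 1598 = (1/9014 + 1286) - 1598 = 11592005/9014 - 1598 = -2812367/9014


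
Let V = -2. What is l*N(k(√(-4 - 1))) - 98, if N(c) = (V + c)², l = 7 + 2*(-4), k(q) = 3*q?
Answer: -57 + 12*I*√5 ≈ -57.0 + 26.833*I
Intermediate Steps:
l = -1 (l = 7 - 8 = -1)
N(c) = (-2 + c)²
l*N(k(√(-4 - 1))) - 98 = -(-2 + 3*√(-4 - 1))² - 98 = -(-2 + 3*√(-5))² - 98 = -(-2 + 3*(I*√5))² - 98 = -(-2 + 3*I*√5)² - 98 = -98 - (-2 + 3*I*√5)²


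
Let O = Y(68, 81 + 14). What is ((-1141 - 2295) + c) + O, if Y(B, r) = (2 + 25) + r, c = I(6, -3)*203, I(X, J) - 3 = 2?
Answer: -2299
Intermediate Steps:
I(X, J) = 5 (I(X, J) = 3 + 2 = 5)
c = 1015 (c = 5*203 = 1015)
Y(B, r) = 27 + r
O = 122 (O = 27 + (81 + 14) = 27 + 95 = 122)
((-1141 - 2295) + c) + O = ((-1141 - 2295) + 1015) + 122 = (-3436 + 1015) + 122 = -2421 + 122 = -2299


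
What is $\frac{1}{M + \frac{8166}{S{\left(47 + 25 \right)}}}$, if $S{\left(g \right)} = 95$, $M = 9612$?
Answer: $\frac{95}{921306} \approx 0.00010311$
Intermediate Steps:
$\frac{1}{M + \frac{8166}{S{\left(47 + 25 \right)}}} = \frac{1}{9612 + \frac{8166}{95}} = \frac{1}{\frac{921306}{95}} = \frac{95}{921306}$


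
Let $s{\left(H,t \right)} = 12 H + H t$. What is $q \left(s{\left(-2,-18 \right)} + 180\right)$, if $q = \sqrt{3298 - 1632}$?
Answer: $1344 \sqrt{34} \approx 7836.8$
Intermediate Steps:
$q = 7 \sqrt{34}$ ($q = \sqrt{1666} = 7 \sqrt{34} \approx 40.817$)
$q \left(s{\left(-2,-18 \right)} + 180\right) = 7 \sqrt{34} \left(- 2 \left(12 - 18\right) + 180\right) = 7 \sqrt{34} \left(\left(-2\right) \left(-6\right) + 180\right) = 7 \sqrt{34} \left(12 + 180\right) = 7 \sqrt{34} \cdot 192 = 1344 \sqrt{34}$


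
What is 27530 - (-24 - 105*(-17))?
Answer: 25769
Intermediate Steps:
27530 - (-24 - 105*(-17)) = 27530 - (-24 + 1785) = 27530 - 1*1761 = 27530 - 1761 = 25769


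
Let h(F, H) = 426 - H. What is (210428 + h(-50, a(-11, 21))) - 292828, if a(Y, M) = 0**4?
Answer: -81974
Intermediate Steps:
a(Y, M) = 0
(210428 + h(-50, a(-11, 21))) - 292828 = (210428 + (426 - 1*0)) - 292828 = (210428 + (426 + 0)) - 292828 = (210428 + 426) - 292828 = 210854 - 292828 = -81974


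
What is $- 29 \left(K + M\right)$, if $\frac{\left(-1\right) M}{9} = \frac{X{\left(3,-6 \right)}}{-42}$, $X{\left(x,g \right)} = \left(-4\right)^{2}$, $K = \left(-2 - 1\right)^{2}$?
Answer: $- \frac{2523}{7} \approx -360.43$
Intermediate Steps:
$K = 9$ ($K = \left(-3\right)^{2} = 9$)
$X{\left(x,g \right)} = 16$
$M = \frac{24}{7}$ ($M = - 9 \frac{16}{-42} = - 9 \cdot 16 \left(- \frac{1}{42}\right) = \left(-9\right) \left(- \frac{8}{21}\right) = \frac{24}{7} \approx 3.4286$)
$- 29 \left(K + M\right) = - 29 \left(9 + \frac{24}{7}\right) = \left(-29\right) \frac{87}{7} = - \frac{2523}{7}$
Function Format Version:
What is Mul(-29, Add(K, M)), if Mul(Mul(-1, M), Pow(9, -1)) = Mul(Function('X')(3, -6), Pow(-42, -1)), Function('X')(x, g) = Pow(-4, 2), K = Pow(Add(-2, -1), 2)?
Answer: Rational(-2523, 7) ≈ -360.43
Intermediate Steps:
K = 9 (K = Pow(-3, 2) = 9)
Function('X')(x, g) = 16
M = Rational(24, 7) (M = Mul(-9, Mul(16, Pow(-42, -1))) = Mul(-9, Mul(16, Rational(-1, 42))) = Mul(-9, Rational(-8, 21)) = Rational(24, 7) ≈ 3.4286)
Mul(-29, Add(K, M)) = Mul(-29, Add(9, Rational(24, 7))) = Mul(-29, Rational(87, 7)) = Rational(-2523, 7)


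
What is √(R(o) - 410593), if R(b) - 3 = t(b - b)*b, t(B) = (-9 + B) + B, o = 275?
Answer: I*√413065 ≈ 642.7*I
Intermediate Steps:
t(B) = -9 + 2*B
R(b) = 3 - 9*b (R(b) = 3 + (-9 + 2*(b - b))*b = 3 + (-9 + 2*0)*b = 3 + (-9 + 0)*b = 3 - 9*b)
√(R(o) - 410593) = √((3 - 9*275) - 410593) = √((3 - 2475) - 410593) = √(-2472 - 410593) = √(-413065) = I*√413065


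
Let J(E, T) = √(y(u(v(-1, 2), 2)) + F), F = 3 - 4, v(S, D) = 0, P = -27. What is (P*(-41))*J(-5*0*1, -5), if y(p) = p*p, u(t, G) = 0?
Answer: 1107*I ≈ 1107.0*I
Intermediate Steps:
y(p) = p²
F = -1
J(E, T) = I (J(E, T) = √(0² - 1) = √(0 - 1) = √(-1) = I)
(P*(-41))*J(-5*0*1, -5) = (-27*(-41))*I = 1107*I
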